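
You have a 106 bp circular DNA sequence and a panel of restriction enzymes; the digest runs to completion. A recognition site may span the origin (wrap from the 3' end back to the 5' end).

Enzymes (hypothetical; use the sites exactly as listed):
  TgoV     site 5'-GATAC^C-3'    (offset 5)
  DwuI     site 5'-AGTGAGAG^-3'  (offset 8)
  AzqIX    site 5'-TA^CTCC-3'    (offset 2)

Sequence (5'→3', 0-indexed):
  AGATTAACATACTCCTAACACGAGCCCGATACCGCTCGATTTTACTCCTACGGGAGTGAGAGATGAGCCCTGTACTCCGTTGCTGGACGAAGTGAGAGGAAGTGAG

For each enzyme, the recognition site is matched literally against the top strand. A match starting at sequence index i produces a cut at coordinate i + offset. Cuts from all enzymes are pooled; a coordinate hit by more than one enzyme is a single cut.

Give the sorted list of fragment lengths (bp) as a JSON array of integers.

[9,10,12,12,18,21,24]

Scan for sites:
  TgoV GATACC/5: at [27] ⇒ [32]
  DwuI AGTGAGAG/8: at [54, 90, 100] ⇒ [2, 62, 98]
  AzqIX TACTCC/2: at [9, 42, 72] ⇒ [11, 44, 74]

All cut coordinates (distinct, sorted): [2, 11, 32, 44, 62, 74, 98]

Fragment lengths:
  2→11: 9 bp
  11→32: 21 bp
  32→44: 12 bp
  44→62: 18 bp
  62→74: 12 bp
  74→98: 24 bp
  98→2 (wrap): 106-98+2 = 10 bp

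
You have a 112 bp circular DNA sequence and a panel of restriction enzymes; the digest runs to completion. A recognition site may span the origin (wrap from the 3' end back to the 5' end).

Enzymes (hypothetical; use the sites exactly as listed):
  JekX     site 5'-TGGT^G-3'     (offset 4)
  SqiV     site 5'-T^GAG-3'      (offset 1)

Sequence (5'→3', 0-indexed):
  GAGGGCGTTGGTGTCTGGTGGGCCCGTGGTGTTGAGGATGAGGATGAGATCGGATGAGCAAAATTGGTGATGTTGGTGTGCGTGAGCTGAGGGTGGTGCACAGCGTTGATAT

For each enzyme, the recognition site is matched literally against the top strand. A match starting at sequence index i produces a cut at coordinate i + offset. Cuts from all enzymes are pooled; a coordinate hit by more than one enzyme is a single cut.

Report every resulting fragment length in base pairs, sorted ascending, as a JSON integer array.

[3,5,6,6,6,7,9,9,10,11,12,13,15]

Site scan:
  JekX TGGTG/4: at [8, 15, 26, 64, 73, 93] ⇒ [12, 19, 30, 68, 77, 97]
  SqiV TGAG/1: at [32, 38, 44, 54, 82, 87, 111] ⇒ [0, 33, 39, 45, 55, 83, 88]

Pooled cuts: [0, 12, 19, 30, 33, 39, 45, 55, 68, 77, 83, 88, 97]

Fragments:
  0→12: 12 bp
  12→19: 7 bp
  19→30: 11 bp
  30→33: 3 bp
  33→39: 6 bp
  39→45: 6 bp
  45→55: 10 bp
  55→68: 13 bp
  68→77: 9 bp
  77→83: 6 bp
  83→88: 5 bp
  88→97: 9 bp
  97→0 (wrap): 112-97+0 = 15 bp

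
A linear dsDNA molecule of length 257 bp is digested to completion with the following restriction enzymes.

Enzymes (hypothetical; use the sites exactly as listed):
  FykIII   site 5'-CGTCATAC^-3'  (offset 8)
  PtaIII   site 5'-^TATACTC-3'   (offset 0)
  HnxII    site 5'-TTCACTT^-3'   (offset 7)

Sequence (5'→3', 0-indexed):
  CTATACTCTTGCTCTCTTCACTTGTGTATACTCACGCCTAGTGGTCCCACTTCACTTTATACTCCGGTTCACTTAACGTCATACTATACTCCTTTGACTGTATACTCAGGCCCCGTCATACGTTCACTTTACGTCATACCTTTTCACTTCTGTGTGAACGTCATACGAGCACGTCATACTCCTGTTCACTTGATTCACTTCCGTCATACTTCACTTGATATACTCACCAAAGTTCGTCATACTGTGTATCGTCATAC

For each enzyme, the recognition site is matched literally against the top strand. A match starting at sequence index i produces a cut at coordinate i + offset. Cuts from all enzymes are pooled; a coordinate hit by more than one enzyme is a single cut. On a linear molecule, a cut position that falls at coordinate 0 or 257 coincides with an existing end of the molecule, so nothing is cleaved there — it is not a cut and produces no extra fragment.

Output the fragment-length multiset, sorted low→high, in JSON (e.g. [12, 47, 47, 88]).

[1,2,3,7,8,9,9,10,10,10,12,13,15,16,17,17,21,22,24,31]

Site scan:
  FykIII (CGTCATAC, off=8): starts [76, 113, 131, 158, 171, 201, 234, 249] → cuts [84, 121, 139, 166, 179, 209, 242] (position 257 is a terminus of the linear molecule — no cut)
  PtaIII (TATACTC, off=0): starts [1, 26, 57, 84, 100, 218] → cuts [1, 26, 57, 84, 100, 218]
  HnxII (TTCACTT, off=7): starts [16, 50, 67, 122, 142, 184, 193, 209] → cuts [23, 57, 74, 129, 149, 191, 200, 216]

Pooled cuts: [1, 23, 26, 57, 74, 84, 100, 121, 129, 139, 149, 166, 179, 191, 200, 209, 216, 218, 242]

Fragment lengths:
  [0,1): 1 bp
  [1,23): 22 bp
  [23,26): 3 bp
  [26,57): 31 bp
  [57,74): 17 bp
  [74,84): 10 bp
  [84,100): 16 bp
  [100,121): 21 bp
  [121,129): 8 bp
  [129,139): 10 bp
  [139,149): 10 bp
  [149,166): 17 bp
  [166,179): 13 bp
  [179,191): 12 bp
  [191,200): 9 bp
  [200,209): 9 bp
  [209,216): 7 bp
  [216,218): 2 bp
  [218,242): 24 bp
  [242,257): 15 bp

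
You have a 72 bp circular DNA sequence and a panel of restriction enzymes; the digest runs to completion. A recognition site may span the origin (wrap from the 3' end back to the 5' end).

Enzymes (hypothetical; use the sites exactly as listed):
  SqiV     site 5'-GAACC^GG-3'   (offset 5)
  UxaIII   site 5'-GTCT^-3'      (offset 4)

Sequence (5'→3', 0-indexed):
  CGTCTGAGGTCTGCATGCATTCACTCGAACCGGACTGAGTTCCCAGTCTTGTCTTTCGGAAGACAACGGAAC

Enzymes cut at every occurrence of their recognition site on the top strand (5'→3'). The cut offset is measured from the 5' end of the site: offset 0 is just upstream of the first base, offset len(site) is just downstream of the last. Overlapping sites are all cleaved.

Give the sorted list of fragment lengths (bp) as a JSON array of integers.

Per-enzyme occurrences:
  SqiV GAACCGG/5: at [26] ⇒ [31]
  UxaIII GTCT/4: at [1, 8, 45, 50] ⇒ [5, 12, 49, 54]

Pooled cuts: [5, 12, 31, 49, 54]

Fragments:
  5→12: 7 bp
  12→31: 19 bp
  31→49: 18 bp
  49→54: 5 bp
  54→5 (wrap): 72-54+5 = 23 bp

[5,7,18,19,23]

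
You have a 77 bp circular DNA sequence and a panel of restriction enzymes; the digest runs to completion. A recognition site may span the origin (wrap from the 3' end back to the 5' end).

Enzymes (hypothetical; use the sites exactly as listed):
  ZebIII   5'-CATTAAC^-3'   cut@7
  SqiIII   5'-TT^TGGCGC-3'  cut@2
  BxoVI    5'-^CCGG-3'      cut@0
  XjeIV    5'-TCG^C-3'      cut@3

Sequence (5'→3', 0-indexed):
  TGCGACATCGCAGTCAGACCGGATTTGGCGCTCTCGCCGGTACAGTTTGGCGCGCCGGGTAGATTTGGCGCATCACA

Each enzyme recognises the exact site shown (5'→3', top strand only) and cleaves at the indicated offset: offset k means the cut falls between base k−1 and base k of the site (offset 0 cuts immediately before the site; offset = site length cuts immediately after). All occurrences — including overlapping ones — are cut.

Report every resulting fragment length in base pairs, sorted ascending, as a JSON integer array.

Site scan:
  ZebIII (CATTAAC, off=7): no sites
  SqiIII TTTGGCGC/2: at [23, 45, 63] ⇒ [25, 47, 65]
  BxoVI CCGG/0: at [18, 36, 54] ⇒ [18, 36, 54]
  XjeIV TCGC/3: at [7, 33] ⇒ [10, 36]

All cut coordinates (distinct, sorted): [10, 18, 25, 36, 47, 54, 65]

Fragments:
  10→18: 8 bp
  18→25: 7 bp
  25→36: 11 bp
  36→47: 11 bp
  47→54: 7 bp
  54→65: 11 bp
  65→10 (wrap): 77-65+10 = 22 bp

[7,7,8,11,11,11,22]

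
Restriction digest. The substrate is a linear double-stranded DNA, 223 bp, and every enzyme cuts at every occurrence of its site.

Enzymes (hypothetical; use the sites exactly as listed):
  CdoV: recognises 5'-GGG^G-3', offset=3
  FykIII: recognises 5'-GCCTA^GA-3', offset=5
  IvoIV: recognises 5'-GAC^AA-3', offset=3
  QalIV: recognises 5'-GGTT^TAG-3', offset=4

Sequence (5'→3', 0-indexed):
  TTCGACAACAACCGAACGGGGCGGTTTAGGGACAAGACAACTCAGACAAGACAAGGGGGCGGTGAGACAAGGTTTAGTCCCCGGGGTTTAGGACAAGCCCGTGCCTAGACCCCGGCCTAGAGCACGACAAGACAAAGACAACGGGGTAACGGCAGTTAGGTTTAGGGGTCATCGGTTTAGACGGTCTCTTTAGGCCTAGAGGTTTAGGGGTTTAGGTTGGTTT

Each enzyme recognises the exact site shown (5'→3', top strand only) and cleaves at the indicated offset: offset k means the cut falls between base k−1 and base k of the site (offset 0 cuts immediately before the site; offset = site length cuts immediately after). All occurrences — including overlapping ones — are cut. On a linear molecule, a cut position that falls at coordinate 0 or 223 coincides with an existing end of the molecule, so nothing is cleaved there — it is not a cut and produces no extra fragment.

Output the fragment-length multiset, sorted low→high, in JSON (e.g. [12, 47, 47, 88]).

Scan for sites:
  CdoV (GGGG, off=3): starts [17, 54, 55, 82, 142, 164, 206] → cuts [20, 57, 58, 85, 145, 167, 209]
  FykIII (GCCTAGA, off=5): starts [102, 114, 193] → cuts [107, 119, 198]
  IvoIV (GACAA, off=3): starts [3, 30, 35, 44, 49, 65, 91, 125, 130, 136] → cuts [6, 33, 38, 47, 52, 68, 94, 128, 133, 139]
  QalIV (GGTTTAG, off=4): starts [22, 70, 84, 158, 173, 200, 208] → cuts [26, 74, 88, 162, 177, 204, 212]

All cut coordinates (distinct, sorted): [6, 20, 26, 33, 38, 47, 52, 57, 58, 68, 74, 85, 88, 94, 107, 119, 128, 133, 139, 145, 162, 167, 177, 198, 204, 209, 212]

Fragment lengths:
  [0,6): 6 bp
  [6,20): 14 bp
  [20,26): 6 bp
  [26,33): 7 bp
  [33,38): 5 bp
  [38,47): 9 bp
  [47,52): 5 bp
  [52,57): 5 bp
  [57,58): 1 bp
  [58,68): 10 bp
  [68,74): 6 bp
  [74,85): 11 bp
  [85,88): 3 bp
  [88,94): 6 bp
  [94,107): 13 bp
  [107,119): 12 bp
  [119,128): 9 bp
  [128,133): 5 bp
  [133,139): 6 bp
  [139,145): 6 bp
  [145,162): 17 bp
  [162,167): 5 bp
  [167,177): 10 bp
  [177,198): 21 bp
  [198,204): 6 bp
  [204,209): 5 bp
  [209,212): 3 bp
  [212,223): 11 bp

[1,3,3,5,5,5,5,5,5,6,6,6,6,6,6,6,7,9,9,10,10,11,11,12,13,14,17,21]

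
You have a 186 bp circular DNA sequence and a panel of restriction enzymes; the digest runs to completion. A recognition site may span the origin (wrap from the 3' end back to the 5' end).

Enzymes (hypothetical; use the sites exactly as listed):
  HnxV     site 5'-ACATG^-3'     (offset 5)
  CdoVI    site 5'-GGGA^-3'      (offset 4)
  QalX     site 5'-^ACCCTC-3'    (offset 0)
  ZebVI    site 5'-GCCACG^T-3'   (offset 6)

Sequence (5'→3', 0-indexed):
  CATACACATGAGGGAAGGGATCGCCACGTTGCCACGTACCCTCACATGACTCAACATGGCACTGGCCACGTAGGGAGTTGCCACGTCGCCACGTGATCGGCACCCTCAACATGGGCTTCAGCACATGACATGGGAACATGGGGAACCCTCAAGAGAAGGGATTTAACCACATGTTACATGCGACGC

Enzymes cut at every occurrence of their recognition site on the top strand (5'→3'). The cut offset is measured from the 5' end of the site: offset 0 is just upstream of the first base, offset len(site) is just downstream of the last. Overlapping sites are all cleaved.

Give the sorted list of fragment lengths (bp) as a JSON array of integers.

Scan for sites:
  HnxV (ACATG, off=5): starts [5, 43, 53, 108, 122, 127, 135, 168, 175] → cuts [10, 48, 58, 113, 127, 132, 140, 173, 180]
  CdoVI (GGGA, off=4): starts [11, 16, 72, 131, 140, 157] → cuts [15, 20, 76, 135, 144, 161]
  QalX (ACCCTC, off=0): starts [37, 101, 144] → cuts [37, 101, 144]
  ZebVI (GCCACGT, off=6): starts [22, 30, 64, 79, 87] → cuts [28, 36, 70, 85, 93]

All cut coordinates (distinct, sorted): [10, 15, 20, 28, 36, 37, 48, 58, 70, 76, 85, 93, 101, 113, 127, 132, 135, 140, 144, 161, 173, 180]

Fragments:
  10→15: 5 bp
  15→20: 5 bp
  20→28: 8 bp
  28→36: 8 bp
  36→37: 1 bp
  37→48: 11 bp
  48→58: 10 bp
  58→70: 12 bp
  70→76: 6 bp
  76→85: 9 bp
  85→93: 8 bp
  93→101: 8 bp
  101→113: 12 bp
  113→127: 14 bp
  127→132: 5 bp
  132→135: 3 bp
  135→140: 5 bp
  140→144: 4 bp
  144→161: 17 bp
  161→173: 12 bp
  173→180: 7 bp
  180→10 (wrap): 186-180+10 = 16 bp

[1,3,4,5,5,5,5,6,7,8,8,8,8,9,10,11,12,12,12,14,16,17]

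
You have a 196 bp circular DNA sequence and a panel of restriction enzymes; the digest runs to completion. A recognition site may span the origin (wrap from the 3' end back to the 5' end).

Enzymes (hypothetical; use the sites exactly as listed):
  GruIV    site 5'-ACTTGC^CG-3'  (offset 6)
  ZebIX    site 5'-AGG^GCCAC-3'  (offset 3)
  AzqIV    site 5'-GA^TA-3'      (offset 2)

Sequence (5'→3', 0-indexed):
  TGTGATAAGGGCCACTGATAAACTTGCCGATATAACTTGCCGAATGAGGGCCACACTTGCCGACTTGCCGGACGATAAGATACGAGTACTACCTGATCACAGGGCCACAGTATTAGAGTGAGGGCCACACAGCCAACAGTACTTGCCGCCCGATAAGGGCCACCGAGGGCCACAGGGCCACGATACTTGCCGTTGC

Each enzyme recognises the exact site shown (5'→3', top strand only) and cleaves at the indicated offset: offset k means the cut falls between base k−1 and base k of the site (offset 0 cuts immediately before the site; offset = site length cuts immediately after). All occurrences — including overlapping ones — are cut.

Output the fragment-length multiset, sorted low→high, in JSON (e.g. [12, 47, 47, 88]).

[3,5,5,5,7,7,7,7,8,8,8,9,9,10,10,11,11,20,23,23]

Scan for sites:
  GruIV ACTTGCCG/6: at [21, 34, 54, 62, 140, 184] ⇒ [27, 40, 60, 68, 146, 190]
  ZebIX AGGGCCAC/3: at [7, 46, 100, 120, 155, 165, 173] ⇒ [10, 49, 103, 123, 158, 168, 176]
  AzqIV GATA/2: at [3, 16, 28, 73, 78, 151, 181] ⇒ [5, 18, 30, 75, 80, 153, 183]

Pooled cuts: [5, 10, 18, 27, 30, 40, 49, 60, 68, 75, 80, 103, 123, 146, 153, 158, 168, 176, 183, 190]

Fragment lengths:
  5→10: 5 bp
  10→18: 8 bp
  18→27: 9 bp
  27→30: 3 bp
  30→40: 10 bp
  40→49: 9 bp
  49→60: 11 bp
  60→68: 8 bp
  68→75: 7 bp
  75→80: 5 bp
  80→103: 23 bp
  103→123: 20 bp
  123→146: 23 bp
  146→153: 7 bp
  153→158: 5 bp
  158→168: 10 bp
  168→176: 8 bp
  176→183: 7 bp
  183→190: 7 bp
  190→5 (wrap): 196-190+5 = 11 bp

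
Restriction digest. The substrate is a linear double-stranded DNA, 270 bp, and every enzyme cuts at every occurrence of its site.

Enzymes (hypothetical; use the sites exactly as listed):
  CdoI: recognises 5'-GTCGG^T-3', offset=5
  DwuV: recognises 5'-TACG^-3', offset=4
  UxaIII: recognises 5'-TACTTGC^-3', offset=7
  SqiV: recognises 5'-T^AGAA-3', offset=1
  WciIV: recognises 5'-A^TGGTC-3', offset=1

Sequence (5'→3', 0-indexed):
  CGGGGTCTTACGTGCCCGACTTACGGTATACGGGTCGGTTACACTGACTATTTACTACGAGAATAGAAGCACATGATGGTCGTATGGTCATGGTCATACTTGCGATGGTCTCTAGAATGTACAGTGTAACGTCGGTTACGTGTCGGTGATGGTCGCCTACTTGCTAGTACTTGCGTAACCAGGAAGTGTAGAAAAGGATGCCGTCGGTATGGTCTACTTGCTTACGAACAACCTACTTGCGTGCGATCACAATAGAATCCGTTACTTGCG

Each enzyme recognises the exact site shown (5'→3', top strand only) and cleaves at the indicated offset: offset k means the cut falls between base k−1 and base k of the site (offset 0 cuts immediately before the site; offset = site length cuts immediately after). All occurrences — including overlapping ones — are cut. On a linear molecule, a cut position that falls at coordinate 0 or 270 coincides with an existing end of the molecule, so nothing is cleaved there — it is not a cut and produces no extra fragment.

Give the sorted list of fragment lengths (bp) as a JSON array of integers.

Scan for sites:
  CdoI (GTCGGT, off=5): starts [33, 130, 141, 202] → cuts [38, 135, 146, 207]
  DwuV (TACG, off=4): starts [8, 21, 28, 55, 136, 222] → cuts [12, 25, 32, 59, 140, 226]
  UxaIII (TACTTGC, off=7): starts [96, 157, 167, 214, 233, 262] → cuts [103, 164, 174, 221, 240, 269]
  SqiV (TAGAA, off=1): starts [63, 112, 188, 252] → cuts [64, 113, 189, 253]
  WciIV (ATGGTC, off=1): starts [75, 83, 89, 104, 148, 208] → cuts [76, 84, 90, 105, 149, 209]

Pooled cuts: [12, 25, 32, 38, 59, 64, 76, 84, 90, 103, 105, 113, 135, 140, 146, 149, 164, 174, 189, 207, 209, 221, 226, 240, 253, 269]

Fragment lengths:
  [0,12): 12 bp
  [12,25): 13 bp
  [25,32): 7 bp
  [32,38): 6 bp
  [38,59): 21 bp
  [59,64): 5 bp
  [64,76): 12 bp
  [76,84): 8 bp
  [84,90): 6 bp
  [90,103): 13 bp
  [103,105): 2 bp
  [105,113): 8 bp
  [113,135): 22 bp
  [135,140): 5 bp
  [140,146): 6 bp
  [146,149): 3 bp
  [149,164): 15 bp
  [164,174): 10 bp
  [174,189): 15 bp
  [189,207): 18 bp
  [207,209): 2 bp
  [209,221): 12 bp
  [221,226): 5 bp
  [226,240): 14 bp
  [240,253): 13 bp
  [253,269): 16 bp
  [269,270): 1 bp

[1,2,2,3,5,5,5,6,6,6,7,8,8,10,12,12,12,13,13,13,14,15,15,16,18,21,22]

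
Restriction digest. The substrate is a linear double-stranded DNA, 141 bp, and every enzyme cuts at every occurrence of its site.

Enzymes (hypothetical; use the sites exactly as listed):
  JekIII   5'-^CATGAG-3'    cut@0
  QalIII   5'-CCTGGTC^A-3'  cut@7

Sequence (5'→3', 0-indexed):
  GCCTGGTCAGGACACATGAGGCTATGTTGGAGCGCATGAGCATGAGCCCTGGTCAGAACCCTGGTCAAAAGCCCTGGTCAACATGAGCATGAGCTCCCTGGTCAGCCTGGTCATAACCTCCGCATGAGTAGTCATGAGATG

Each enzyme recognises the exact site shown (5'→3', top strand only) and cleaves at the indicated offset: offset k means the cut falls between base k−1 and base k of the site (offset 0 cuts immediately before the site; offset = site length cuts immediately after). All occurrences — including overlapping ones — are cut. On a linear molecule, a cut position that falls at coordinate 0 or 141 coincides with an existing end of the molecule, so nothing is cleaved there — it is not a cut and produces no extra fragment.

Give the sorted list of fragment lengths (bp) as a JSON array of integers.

Per-enzyme occurrences:
  JekIII CATGAG/0: at [14, 34, 40, 81, 87, 122, 132] ⇒ [14, 34, 40, 81, 87, 122, 132]
  QalIII CCTGGTCA/7: at [1, 47, 59, 72, 96, 105] ⇒ [8, 54, 66, 79, 103, 112]

All cut coordinates (distinct, sorted): [8, 14, 34, 40, 54, 66, 79, 81, 87, 103, 112, 122, 132]

Fragment lengths:
  [0,8): 8 bp
  [8,14): 6 bp
  [14,34): 20 bp
  [34,40): 6 bp
  [40,54): 14 bp
  [54,66): 12 bp
  [66,79): 13 bp
  [79,81): 2 bp
  [81,87): 6 bp
  [87,103): 16 bp
  [103,112): 9 bp
  [112,122): 10 bp
  [122,132): 10 bp
  [132,141): 9 bp

[2,6,6,6,8,9,9,10,10,12,13,14,16,20]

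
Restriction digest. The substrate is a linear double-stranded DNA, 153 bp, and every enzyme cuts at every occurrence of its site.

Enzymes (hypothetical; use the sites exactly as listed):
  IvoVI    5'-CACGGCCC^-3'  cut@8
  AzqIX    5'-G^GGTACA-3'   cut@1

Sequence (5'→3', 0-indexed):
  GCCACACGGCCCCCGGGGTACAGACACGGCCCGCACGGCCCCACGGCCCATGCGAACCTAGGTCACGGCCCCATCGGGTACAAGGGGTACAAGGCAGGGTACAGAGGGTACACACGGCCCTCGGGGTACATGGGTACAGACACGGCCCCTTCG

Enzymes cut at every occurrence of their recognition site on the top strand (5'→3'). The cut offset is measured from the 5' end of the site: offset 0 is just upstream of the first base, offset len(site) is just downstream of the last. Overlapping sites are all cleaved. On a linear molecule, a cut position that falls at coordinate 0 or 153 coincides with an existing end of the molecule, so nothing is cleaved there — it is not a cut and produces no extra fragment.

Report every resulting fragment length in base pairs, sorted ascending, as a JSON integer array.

[4,4,5,5,8,8,9,9,9,12,12,14,16,16,22]

Site scan:
  IvoVI (CACGGCCC, off=8): starts [4, 24, 33, 41, 63, 112, 140] → cuts [12, 32, 41, 49, 71, 120, 148]
  AzqIX (GGGTACA, off=1): starts [15, 75, 84, 96, 105, 123, 131] → cuts [16, 76, 85, 97, 106, 124, 132]

All cut coordinates (distinct, sorted): [12, 16, 32, 41, 49, 71, 76, 85, 97, 106, 120, 124, 132, 148]

Fragments:
  [0,12): 12 bp
  [12,16): 4 bp
  [16,32): 16 bp
  [32,41): 9 bp
  [41,49): 8 bp
  [49,71): 22 bp
  [71,76): 5 bp
  [76,85): 9 bp
  [85,97): 12 bp
  [97,106): 9 bp
  [106,120): 14 bp
  [120,124): 4 bp
  [124,132): 8 bp
  [132,148): 16 bp
  [148,153): 5 bp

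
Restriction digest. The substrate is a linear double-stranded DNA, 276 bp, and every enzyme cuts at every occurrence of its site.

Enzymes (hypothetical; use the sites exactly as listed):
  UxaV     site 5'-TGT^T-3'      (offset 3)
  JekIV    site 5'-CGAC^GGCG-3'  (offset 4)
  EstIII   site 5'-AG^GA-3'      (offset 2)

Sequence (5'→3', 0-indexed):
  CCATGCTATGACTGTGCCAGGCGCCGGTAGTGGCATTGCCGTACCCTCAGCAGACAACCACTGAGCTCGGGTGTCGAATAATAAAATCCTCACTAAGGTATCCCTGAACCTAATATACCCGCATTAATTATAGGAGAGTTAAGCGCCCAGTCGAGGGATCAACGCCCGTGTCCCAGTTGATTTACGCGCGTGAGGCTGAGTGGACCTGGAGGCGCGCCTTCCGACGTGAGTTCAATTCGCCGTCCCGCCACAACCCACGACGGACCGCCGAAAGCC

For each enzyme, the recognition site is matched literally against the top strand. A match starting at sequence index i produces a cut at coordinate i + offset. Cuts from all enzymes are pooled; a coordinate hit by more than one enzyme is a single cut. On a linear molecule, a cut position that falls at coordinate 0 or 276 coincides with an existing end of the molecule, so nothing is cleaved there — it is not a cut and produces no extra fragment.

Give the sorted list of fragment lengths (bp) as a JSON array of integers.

Scan for sites:
  UxaV (TGTT, off=3): no sites
  JekIV (CGACGGCG, off=4): no sites
  EstIII AGGA/2: at [131] ⇒ [133]

All cut coordinates (distinct, sorted): [133]

Fragments:
  [0,133): 133 bp
  [133,276): 143 bp

[133,143]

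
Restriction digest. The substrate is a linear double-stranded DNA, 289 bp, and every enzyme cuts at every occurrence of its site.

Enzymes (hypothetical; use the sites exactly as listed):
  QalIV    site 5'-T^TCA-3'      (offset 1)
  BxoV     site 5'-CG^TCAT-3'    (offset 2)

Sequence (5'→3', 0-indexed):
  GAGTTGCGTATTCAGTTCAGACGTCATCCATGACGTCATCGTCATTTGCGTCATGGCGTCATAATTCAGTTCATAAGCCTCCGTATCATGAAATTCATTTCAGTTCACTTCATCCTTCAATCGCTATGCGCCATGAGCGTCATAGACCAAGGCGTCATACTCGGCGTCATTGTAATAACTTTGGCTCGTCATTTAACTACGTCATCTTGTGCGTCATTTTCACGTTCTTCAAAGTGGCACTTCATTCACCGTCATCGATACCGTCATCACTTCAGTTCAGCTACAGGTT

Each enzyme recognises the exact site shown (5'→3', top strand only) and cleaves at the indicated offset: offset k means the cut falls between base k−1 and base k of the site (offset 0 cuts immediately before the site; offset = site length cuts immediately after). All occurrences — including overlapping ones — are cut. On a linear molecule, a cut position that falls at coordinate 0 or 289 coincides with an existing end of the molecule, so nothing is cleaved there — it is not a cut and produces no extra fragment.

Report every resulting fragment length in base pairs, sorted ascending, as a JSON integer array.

Per-enzyme occurrences:
  QalIV (TTCA, off=1): starts [10, 15, 64, 69, 93, 98, 103, 108, 115, 218, 227, 240, 244, 270, 275] → cuts [11, 16, 65, 70, 94, 99, 104, 109, 116, 219, 228, 241, 245, 271, 276]
  BxoV (CGTCAT, off=2): starts [21, 33, 39, 48, 56, 137, 152, 164, 186, 199, 211, 249, 261] → cuts [23, 35, 41, 50, 58, 139, 154, 166, 188, 201, 213, 251, 263]

Pooled cuts: [11, 16, 23, 35, 41, 50, 58, 65, 70, 94, 99, 104, 109, 116, 139, 154, 166, 188, 201, 213, 219, 228, 241, 245, 251, 263, 271, 276]

Fragment lengths:
  [0,11): 11 bp
  [11,16): 5 bp
  [16,23): 7 bp
  [23,35): 12 bp
  [35,41): 6 bp
  [41,50): 9 bp
  [50,58): 8 bp
  [58,65): 7 bp
  [65,70): 5 bp
  [70,94): 24 bp
  [94,99): 5 bp
  [99,104): 5 bp
  [104,109): 5 bp
  [109,116): 7 bp
  [116,139): 23 bp
  [139,154): 15 bp
  [154,166): 12 bp
  [166,188): 22 bp
  [188,201): 13 bp
  [201,213): 12 bp
  [213,219): 6 bp
  [219,228): 9 bp
  [228,241): 13 bp
  [241,245): 4 bp
  [245,251): 6 bp
  [251,263): 12 bp
  [263,271): 8 bp
  [271,276): 5 bp
  [276,289): 13 bp

[4,5,5,5,5,5,5,6,6,6,7,7,7,8,8,9,9,11,12,12,12,12,13,13,13,15,22,23,24]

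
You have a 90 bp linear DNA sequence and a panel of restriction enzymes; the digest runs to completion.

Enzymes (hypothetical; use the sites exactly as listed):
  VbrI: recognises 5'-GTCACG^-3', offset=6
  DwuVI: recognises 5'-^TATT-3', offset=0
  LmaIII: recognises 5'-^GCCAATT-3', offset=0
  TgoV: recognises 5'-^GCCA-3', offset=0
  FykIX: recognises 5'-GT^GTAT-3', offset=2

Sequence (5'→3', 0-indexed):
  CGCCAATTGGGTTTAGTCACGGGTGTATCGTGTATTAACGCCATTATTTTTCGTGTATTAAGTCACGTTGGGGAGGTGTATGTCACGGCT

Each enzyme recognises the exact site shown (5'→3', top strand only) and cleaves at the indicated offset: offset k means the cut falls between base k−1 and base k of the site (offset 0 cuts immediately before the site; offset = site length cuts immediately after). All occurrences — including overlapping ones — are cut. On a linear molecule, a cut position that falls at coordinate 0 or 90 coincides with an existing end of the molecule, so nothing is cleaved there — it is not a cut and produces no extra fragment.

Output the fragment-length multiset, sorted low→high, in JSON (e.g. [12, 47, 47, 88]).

[1,1,1,3,3,5,7,7,10,10,10,12,20]

Site scan:
  VbrI (GTCACG, off=6): starts [15, 61, 81] → cuts [21, 67, 87]
  DwuVI (TATT, off=0): starts [32, 44, 55] → cuts [32, 44, 55]
  LmaIII (GCCAATT, off=0): starts [1] → cuts [1]
  TgoV (GCCA, off=0): starts [1, 39] → cuts [1, 39]
  FykIX (GTGTAT, off=2): starts [22, 29, 52, 75] → cuts [24, 31, 54, 77]

Pooled cuts: [1, 21, 24, 31, 32, 39, 44, 54, 55, 67, 77, 87]

Fragment lengths:
  [0,1): 1 bp
  [1,21): 20 bp
  [21,24): 3 bp
  [24,31): 7 bp
  [31,32): 1 bp
  [32,39): 7 bp
  [39,44): 5 bp
  [44,54): 10 bp
  [54,55): 1 bp
  [55,67): 12 bp
  [67,77): 10 bp
  [77,87): 10 bp
  [87,90): 3 bp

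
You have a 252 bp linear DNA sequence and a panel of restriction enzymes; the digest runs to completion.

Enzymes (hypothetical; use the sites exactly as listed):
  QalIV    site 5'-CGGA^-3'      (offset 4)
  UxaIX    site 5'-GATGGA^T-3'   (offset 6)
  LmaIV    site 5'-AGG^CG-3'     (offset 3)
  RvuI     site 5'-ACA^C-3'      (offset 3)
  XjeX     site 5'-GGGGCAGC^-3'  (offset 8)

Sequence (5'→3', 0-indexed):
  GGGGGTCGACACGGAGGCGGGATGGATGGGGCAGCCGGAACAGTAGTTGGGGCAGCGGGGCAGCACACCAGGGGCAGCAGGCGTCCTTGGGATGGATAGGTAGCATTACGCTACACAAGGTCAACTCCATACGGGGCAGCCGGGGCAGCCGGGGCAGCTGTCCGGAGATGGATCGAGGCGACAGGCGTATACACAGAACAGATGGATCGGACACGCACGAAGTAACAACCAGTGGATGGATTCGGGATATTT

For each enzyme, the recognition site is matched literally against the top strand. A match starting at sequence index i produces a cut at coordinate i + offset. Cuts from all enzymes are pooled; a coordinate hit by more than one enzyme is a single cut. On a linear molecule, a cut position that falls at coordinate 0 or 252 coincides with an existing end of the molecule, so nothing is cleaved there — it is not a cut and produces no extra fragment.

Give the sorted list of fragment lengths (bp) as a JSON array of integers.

[2,2,3,3,4,4,5,6,6,7,8,8,8,9,9,9,9,11,11,12,13,15,17,19,25,27]

Scan for sites:
  QalIV CGGA/4: at [11, 35, 162, 207] ⇒ [15, 39, 166, 211]
  UxaIX GATGGAT/6: at [20, 90, 166, 200, 234] ⇒ [26, 96, 172, 206, 240]
  LmaIV AGGCG/3: at [14, 78, 175, 182] ⇒ [17, 81, 178, 185]
  RvuI ACAC/3: at [8, 64, 112, 190, 210] ⇒ [11, 67, 115, 193, 213]
  XjeX GGGGCAGC/8: at [27, 48, 56, 70, 132, 141, 150] ⇒ [35, 56, 64, 78, 140, 149, 158]

Pooled cuts: [11, 15, 17, 26, 35, 39, 56, 64, 67, 78, 81, 96, 115, 140, 149, 158, 166, 172, 178, 185, 193, 206, 211, 213, 240]

Fragments:
  [0,11): 11 bp
  [11,15): 4 bp
  [15,17): 2 bp
  [17,26): 9 bp
  [26,35): 9 bp
  [35,39): 4 bp
  [39,56): 17 bp
  [56,64): 8 bp
  [64,67): 3 bp
  [67,78): 11 bp
  [78,81): 3 bp
  [81,96): 15 bp
  [96,115): 19 bp
  [115,140): 25 bp
  [140,149): 9 bp
  [149,158): 9 bp
  [158,166): 8 bp
  [166,172): 6 bp
  [172,178): 6 bp
  [178,185): 7 bp
  [185,193): 8 bp
  [193,206): 13 bp
  [206,211): 5 bp
  [211,213): 2 bp
  [213,240): 27 bp
  [240,252): 12 bp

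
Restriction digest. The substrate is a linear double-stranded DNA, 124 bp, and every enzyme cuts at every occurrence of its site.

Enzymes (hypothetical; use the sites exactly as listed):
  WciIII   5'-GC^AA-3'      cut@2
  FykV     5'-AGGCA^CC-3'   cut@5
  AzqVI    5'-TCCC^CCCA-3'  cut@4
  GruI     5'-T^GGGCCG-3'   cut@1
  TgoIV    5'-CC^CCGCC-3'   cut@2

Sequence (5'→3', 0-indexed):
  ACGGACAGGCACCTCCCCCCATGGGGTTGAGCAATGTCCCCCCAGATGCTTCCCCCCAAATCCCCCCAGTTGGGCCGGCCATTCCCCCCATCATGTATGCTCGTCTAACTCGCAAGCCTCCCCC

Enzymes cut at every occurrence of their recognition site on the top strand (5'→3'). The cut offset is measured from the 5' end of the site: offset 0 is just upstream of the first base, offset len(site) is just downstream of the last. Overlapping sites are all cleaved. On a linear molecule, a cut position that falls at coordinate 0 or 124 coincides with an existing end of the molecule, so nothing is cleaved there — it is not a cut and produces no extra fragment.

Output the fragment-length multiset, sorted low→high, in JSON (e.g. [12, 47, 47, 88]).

[6,7,8,10,11,11,14,15,15,27]

Per-enzyme occurrences:
  WciIII (GCAA, off=2): starts [30, 111] → cuts [32, 113]
  FykV (AGGCACC, off=5): starts [6] → cuts [11]
  AzqVI (TCCCCCCA, off=4): starts [13, 36, 50, 60, 82] → cuts [17, 40, 54, 64, 86]
  GruI (TGGGCCG, off=1): starts [70] → cuts [71]
  TgoIV (CCCCGCC, off=2): no sites

Pooled cuts: [11, 17, 32, 40, 54, 64, 71, 86, 113]

Fragment lengths:
  [0,11): 11 bp
  [11,17): 6 bp
  [17,32): 15 bp
  [32,40): 8 bp
  [40,54): 14 bp
  [54,64): 10 bp
  [64,71): 7 bp
  [71,86): 15 bp
  [86,113): 27 bp
  [113,124): 11 bp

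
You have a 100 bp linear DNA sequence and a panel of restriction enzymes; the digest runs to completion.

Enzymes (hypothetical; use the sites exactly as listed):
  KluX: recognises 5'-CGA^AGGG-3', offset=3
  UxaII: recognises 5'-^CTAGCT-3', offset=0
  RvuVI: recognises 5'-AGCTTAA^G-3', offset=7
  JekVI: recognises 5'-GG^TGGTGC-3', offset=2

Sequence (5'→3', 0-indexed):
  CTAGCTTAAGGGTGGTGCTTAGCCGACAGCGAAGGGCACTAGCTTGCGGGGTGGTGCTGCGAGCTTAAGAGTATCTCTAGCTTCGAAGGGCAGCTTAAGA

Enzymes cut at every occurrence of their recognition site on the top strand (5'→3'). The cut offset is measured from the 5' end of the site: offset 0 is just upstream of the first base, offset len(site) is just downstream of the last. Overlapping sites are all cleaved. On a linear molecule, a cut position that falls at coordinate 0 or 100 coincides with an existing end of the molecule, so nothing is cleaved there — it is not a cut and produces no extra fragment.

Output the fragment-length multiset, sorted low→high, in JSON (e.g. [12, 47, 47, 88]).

[2,3,6,8,9,10,12,13,17,20]

Site scan:
  KluX (CGAAGGG, off=3): starts [29, 83] → cuts [32, 86]
  UxaII (CTAGCT, off=0): starts [0, 38, 76] → cuts [38, 76] (position 0 is a terminus of the linear molecule — no cut)
  RvuVI (AGCTTAAG, off=7): starts [2, 61, 91] → cuts [9, 68, 98]
  JekVI (GGTGGTGC, off=2): starts [10, 49] → cuts [12, 51]

All cut coordinates (distinct, sorted): [9, 12, 32, 38, 51, 68, 76, 86, 98]

Fragment lengths:
  [0,9): 9 bp
  [9,12): 3 bp
  [12,32): 20 bp
  [32,38): 6 bp
  [38,51): 13 bp
  [51,68): 17 bp
  [68,76): 8 bp
  [76,86): 10 bp
  [86,98): 12 bp
  [98,100): 2 bp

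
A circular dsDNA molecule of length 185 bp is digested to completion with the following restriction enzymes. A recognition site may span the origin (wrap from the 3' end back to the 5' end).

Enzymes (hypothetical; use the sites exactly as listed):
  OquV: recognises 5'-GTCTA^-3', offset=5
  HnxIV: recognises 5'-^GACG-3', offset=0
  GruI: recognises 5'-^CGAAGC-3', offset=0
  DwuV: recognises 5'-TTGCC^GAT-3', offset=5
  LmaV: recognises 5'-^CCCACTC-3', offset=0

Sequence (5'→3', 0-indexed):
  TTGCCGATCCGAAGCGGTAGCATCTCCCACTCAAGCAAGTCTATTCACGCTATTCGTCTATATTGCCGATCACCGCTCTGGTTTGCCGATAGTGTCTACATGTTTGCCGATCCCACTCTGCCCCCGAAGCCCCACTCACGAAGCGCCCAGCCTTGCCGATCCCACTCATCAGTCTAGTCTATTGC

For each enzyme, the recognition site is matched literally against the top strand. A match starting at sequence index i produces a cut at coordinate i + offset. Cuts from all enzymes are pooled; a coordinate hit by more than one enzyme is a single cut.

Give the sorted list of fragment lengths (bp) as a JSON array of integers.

Per-enzyme occurrences:
  OquV (GTCTA, off=5): starts [38, 55, 93, 171, 176] → cuts [43, 60, 98, 176, 181]
  HnxIV (GACG, off=0): no sites
  GruI (CGAAGC, off=0): starts [9, 124, 138] → cuts [9, 124, 138]
  DwuV (TTGCCGAT, off=5): starts [0, 62, 82, 103, 152] → cuts [5, 67, 87, 108, 157]
  LmaV (CCCACTC, off=0): starts [25, 111, 130, 160] → cuts [25, 111, 130, 160]

Pooled cuts: [5, 9, 25, 43, 60, 67, 87, 98, 108, 111, 124, 130, 138, 157, 160, 176, 181]

Fragments:
  5→9: 4 bp
  9→25: 16 bp
  25→43: 18 bp
  43→60: 17 bp
  60→67: 7 bp
  67→87: 20 bp
  87→98: 11 bp
  98→108: 10 bp
  108→111: 3 bp
  111→124: 13 bp
  124→130: 6 bp
  130→138: 8 bp
  138→157: 19 bp
  157→160: 3 bp
  160→176: 16 bp
  176→181: 5 bp
  181→5 (wrap): 185-181+5 = 9 bp

[3,3,4,5,6,7,8,9,10,11,13,16,16,17,18,19,20]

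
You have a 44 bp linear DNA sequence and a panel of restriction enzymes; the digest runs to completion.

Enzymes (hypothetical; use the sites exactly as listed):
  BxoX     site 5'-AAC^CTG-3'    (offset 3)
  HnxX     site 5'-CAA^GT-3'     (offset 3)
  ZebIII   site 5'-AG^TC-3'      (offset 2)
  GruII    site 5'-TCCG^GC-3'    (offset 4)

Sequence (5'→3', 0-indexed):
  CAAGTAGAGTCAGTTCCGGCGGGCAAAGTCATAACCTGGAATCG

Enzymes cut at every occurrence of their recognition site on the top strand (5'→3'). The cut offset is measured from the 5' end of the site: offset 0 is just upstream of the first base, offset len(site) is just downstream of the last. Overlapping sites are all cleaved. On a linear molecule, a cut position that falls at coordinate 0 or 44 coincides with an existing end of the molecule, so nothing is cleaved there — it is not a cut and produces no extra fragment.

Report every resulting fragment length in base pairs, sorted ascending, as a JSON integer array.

[3,6,7,9,9,10]

Scan for sites:
  BxoX (AACCTG, off=3): starts [32] → cuts [35]
  HnxX (CAAGT, off=3): starts [0] → cuts [3]
  ZebIII (AGTC, off=2): starts [7, 26] → cuts [9, 28]
  GruII (TCCGGC, off=4): starts [14] → cuts [18]

All cut coordinates (distinct, sorted): [3, 9, 18, 28, 35]

Fragments:
  [0,3): 3 bp
  [3,9): 6 bp
  [9,18): 9 bp
  [18,28): 10 bp
  [28,35): 7 bp
  [35,44): 9 bp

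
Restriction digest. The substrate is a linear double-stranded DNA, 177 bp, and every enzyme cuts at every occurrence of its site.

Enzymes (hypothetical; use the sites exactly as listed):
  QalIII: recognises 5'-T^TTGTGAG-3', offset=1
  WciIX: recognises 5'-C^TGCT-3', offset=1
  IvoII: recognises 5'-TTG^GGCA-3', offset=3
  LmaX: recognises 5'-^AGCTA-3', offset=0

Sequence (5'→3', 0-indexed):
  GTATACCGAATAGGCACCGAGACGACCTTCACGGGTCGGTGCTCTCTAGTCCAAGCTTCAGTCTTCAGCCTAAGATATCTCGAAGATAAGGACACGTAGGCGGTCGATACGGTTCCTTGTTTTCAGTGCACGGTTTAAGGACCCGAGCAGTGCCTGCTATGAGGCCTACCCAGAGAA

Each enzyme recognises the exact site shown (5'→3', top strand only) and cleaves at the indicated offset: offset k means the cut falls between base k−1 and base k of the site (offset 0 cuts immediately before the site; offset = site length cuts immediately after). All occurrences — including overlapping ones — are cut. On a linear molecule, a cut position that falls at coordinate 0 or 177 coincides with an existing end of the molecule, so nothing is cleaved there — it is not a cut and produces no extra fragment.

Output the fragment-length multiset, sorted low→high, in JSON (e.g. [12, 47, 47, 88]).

[23,154]

Scan for sites:
  QalIII (TTTGTGAG, off=1): no sites
  WciIX (CTGCT, off=1): starts [153] → cuts [154]
  IvoII (TTGGGCA, off=3): no sites
  LmaX (AGCTA, off=0): no sites

All cut coordinates (distinct, sorted): [154]

Fragments:
  [0,154): 154 bp
  [154,177): 23 bp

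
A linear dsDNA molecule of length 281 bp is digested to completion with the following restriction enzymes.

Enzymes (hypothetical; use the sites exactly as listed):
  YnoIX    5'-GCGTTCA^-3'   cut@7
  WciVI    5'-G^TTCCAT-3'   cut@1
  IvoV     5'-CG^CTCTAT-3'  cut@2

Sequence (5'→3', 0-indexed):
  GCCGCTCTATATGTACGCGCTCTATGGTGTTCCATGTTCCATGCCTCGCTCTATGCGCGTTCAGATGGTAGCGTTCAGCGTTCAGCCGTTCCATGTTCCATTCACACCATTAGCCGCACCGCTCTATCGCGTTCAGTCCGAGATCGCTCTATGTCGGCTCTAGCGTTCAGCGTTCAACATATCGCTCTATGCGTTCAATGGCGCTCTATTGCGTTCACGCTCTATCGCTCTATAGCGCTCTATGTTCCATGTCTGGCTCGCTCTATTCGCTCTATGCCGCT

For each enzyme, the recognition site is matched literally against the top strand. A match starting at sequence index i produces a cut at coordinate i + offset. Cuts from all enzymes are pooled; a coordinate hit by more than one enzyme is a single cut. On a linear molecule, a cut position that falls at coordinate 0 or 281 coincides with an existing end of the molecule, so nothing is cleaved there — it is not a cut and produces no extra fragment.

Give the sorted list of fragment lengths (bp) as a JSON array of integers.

Site scan:
  YnoIX (GCGTTCA, off=7): starts [56, 70, 77, 128, 162, 169, 190, 210] → cuts [63, 77, 84, 135, 169, 176, 197, 217]
  WciVI (GTTCCAT, off=1): starts [28, 35, 87, 94, 243] → cuts [29, 36, 88, 95, 244]
  IvoV (CGCTCTAT, off=2): starts [2, 17, 46, 119, 144, 182, 201, 217, 225, 235, 258, 267] → cuts [4, 19, 48, 121, 146, 184, 203, 219, 227, 237, 260, 269]

All cut coordinates (distinct, sorted): [4, 19, 29, 36, 48, 63, 77, 84, 88, 95, 121, 135, 146, 169, 176, 184, 197, 203, 217, 219, 227, 237, 244, 260, 269]

Fragments:
  [0,4): 4 bp
  [4,19): 15 bp
  [19,29): 10 bp
  [29,36): 7 bp
  [36,48): 12 bp
  [48,63): 15 bp
  [63,77): 14 bp
  [77,84): 7 bp
  [84,88): 4 bp
  [88,95): 7 bp
  [95,121): 26 bp
  [121,135): 14 bp
  [135,146): 11 bp
  [146,169): 23 bp
  [169,176): 7 bp
  [176,184): 8 bp
  [184,197): 13 bp
  [197,203): 6 bp
  [203,217): 14 bp
  [217,219): 2 bp
  [219,227): 8 bp
  [227,237): 10 bp
  [237,244): 7 bp
  [244,260): 16 bp
  [260,269): 9 bp
  [269,281): 12 bp

[2,4,4,6,7,7,7,7,7,8,8,9,10,10,11,12,12,13,14,14,14,15,15,16,23,26]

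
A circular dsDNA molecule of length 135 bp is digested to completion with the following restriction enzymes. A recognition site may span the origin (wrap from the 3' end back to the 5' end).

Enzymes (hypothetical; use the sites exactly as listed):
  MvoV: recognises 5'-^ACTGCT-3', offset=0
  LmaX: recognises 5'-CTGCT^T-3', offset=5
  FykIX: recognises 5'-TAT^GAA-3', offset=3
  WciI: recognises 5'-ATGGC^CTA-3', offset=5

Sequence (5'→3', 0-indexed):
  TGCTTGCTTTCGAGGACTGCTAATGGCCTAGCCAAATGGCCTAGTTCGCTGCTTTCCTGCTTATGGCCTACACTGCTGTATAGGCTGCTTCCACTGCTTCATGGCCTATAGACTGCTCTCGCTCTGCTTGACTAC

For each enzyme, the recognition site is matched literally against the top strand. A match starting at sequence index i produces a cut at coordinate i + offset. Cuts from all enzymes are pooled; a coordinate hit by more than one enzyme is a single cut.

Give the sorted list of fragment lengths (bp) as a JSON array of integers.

Scan for sites:
  MvoV ACTGCT/0: at [15, 71, 92, 111, 133] ⇒ [15, 71, 92, 111, 133]
  LmaX CTGCTT/5: at [48, 56, 84, 93, 123, 134] ⇒ [4, 53, 61, 89, 98, 128]
  FykIX (TATGAA, off=3): no sites
  WciI ATGGCCTA/5: at [22, 35, 62, 100] ⇒ [27, 40, 67, 105]

All cut coordinates (distinct, sorted): [4, 15, 27, 40, 53, 61, 67, 71, 89, 92, 98, 105, 111, 128, 133]

Fragments:
  4→15: 11 bp
  15→27: 12 bp
  27→40: 13 bp
  40→53: 13 bp
  53→61: 8 bp
  61→67: 6 bp
  67→71: 4 bp
  71→89: 18 bp
  89→92: 3 bp
  92→98: 6 bp
  98→105: 7 bp
  105→111: 6 bp
  111→128: 17 bp
  128→133: 5 bp
  133→4 (wrap): 135-133+4 = 6 bp

[3,4,5,6,6,6,6,7,8,11,12,13,13,17,18]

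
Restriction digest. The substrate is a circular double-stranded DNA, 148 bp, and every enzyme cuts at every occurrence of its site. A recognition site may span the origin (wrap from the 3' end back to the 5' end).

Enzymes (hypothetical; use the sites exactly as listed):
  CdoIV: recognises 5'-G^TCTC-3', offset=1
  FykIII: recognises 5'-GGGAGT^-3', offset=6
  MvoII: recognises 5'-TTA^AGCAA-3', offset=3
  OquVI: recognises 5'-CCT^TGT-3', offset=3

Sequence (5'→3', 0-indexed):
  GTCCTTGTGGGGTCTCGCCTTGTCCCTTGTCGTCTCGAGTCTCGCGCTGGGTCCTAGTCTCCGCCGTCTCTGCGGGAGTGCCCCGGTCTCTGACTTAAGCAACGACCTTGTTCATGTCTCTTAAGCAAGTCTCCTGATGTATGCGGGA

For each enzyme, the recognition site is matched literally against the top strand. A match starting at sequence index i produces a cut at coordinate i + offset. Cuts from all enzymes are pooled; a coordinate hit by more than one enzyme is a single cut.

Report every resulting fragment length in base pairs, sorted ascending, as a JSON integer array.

[3,5,6,7,7,7,7,7,8,8,9,11,11,13,18,21]

Site scan:
  CdoIV (GTCTC, off=1): starts [11, 31, 38, 56, 65, 85, 115, 128] → cuts [12, 32, 39, 57, 66, 86, 116, 129]
  FykIII (GGGAGT, off=6): starts [73, 144] → cuts [2, 79]
  MvoII (TTAAGCAA, off=3): starts [94, 120] → cuts [97, 123]
  OquVI (CCTTGT, off=3): starts [2, 17, 24, 105] → cuts [5, 20, 27, 108]

All cut coordinates (distinct, sorted): [2, 5, 12, 20, 27, 32, 39, 57, 66, 79, 86, 97, 108, 116, 123, 129]

Fragment lengths:
  2→5: 3 bp
  5→12: 7 bp
  12→20: 8 bp
  20→27: 7 bp
  27→32: 5 bp
  32→39: 7 bp
  39→57: 18 bp
  57→66: 9 bp
  66→79: 13 bp
  79→86: 7 bp
  86→97: 11 bp
  97→108: 11 bp
  108→116: 8 bp
  116→123: 7 bp
  123→129: 6 bp
  129→2 (wrap): 148-129+2 = 21 bp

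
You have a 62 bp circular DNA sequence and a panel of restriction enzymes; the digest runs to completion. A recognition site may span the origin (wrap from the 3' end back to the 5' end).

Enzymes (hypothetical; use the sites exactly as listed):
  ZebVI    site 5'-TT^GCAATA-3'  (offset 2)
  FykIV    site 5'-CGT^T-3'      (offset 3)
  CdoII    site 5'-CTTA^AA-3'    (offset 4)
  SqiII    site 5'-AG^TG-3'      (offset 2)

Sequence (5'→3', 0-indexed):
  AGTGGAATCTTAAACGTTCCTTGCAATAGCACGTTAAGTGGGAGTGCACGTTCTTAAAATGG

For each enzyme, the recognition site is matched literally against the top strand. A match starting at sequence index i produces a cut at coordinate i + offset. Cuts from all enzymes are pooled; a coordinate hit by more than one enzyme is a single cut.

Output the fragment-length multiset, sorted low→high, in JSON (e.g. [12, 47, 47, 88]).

Site scan:
  ZebVI TTGCAATA/2: at [20] ⇒ [22]
  FykIV CGTT/3: at [14, 31, 48] ⇒ [17, 34, 51]
  CdoII CTTAAA/4: at [8, 52] ⇒ [12, 56]
  SqiII AGTG/2: at [0, 36, 42] ⇒ [2, 38, 44]

All cut coordinates (distinct, sorted): [2, 12, 17, 22, 34, 38, 44, 51, 56]

Fragments:
  2→12: 10 bp
  12→17: 5 bp
  17→22: 5 bp
  22→34: 12 bp
  34→38: 4 bp
  38→44: 6 bp
  44→51: 7 bp
  51→56: 5 bp
  56→2 (wrap): 62-56+2 = 8 bp

[4,5,5,5,6,7,8,10,12]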